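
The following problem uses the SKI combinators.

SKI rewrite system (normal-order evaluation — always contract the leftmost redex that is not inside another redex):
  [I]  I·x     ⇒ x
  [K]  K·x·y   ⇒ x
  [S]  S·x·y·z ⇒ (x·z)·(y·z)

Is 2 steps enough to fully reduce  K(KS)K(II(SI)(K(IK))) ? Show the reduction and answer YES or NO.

Answer: YES — reaches normal form S in 2 ≤ 2 steps

Reduction:
  start: K(KS)K(II(SI)(K(IK)))
  step 1: KS(II(SI)(K(IK)))
  step 2: S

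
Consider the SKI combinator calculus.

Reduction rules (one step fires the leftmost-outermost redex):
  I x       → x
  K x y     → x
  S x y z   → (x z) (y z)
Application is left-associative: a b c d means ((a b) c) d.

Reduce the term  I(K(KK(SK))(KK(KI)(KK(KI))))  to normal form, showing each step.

Answer: normal form = K  (in 3 steps)

Derivation:
  start: I(K(KK(SK))(KK(KI)(KK(KI))))
  step 1: K(KK(SK))(KK(KI)(KK(KI)))
  step 2: KK(SK)
  step 3: K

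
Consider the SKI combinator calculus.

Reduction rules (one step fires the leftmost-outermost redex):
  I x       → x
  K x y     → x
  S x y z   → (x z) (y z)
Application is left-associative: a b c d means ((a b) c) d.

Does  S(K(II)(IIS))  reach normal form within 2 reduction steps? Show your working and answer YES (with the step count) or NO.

  start: S(K(II)(IIS))
  [1] S(II)
  [2] SI

Answer: YES — reaches normal form SI in 2 ≤ 2 steps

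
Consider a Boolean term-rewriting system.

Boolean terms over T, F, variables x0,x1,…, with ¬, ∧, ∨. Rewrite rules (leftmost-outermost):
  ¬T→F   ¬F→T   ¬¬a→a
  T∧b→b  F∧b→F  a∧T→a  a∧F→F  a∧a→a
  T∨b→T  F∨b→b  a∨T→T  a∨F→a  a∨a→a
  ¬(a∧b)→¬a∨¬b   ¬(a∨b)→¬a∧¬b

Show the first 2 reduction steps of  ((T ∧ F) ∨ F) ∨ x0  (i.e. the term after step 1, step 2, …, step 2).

  start: ((T ∧ F) ∨ F) ∨ x0
  [1] (T ∧ F) ∨ x0
  [2] F ∨ x0

Answer: after 2 steps: F ∨ x0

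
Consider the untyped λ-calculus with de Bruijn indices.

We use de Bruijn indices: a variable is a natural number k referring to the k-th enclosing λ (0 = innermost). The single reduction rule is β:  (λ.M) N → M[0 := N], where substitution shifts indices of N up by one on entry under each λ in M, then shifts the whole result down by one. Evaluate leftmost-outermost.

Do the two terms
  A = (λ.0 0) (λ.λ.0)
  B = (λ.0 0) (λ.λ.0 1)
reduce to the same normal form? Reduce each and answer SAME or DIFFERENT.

Term A:
  start: (λ.0 0) (λ.λ.0)
  →1  (λ.λ.0) (λ.λ.0)
  →2  λ.0

Term B:
  start: (λ.0 0) (λ.λ.0 1)
  →1  (λ.λ.0 1) (λ.λ.0 1)
  →2  λ.0 (λ.λ.0 1)

Answer: DIFFERENT — A ⇓ λ.0, B ⇓ λ.0 (λ.λ.0 1)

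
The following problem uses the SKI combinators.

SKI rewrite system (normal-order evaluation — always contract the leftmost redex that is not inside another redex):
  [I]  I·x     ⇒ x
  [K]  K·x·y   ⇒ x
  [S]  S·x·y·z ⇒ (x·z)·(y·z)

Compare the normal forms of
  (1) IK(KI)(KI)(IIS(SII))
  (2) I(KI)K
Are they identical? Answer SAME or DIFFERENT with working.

Answer: SAME — A ⇓ I, B ⇓ I

Derivation:
Term A:
  start: IK(KI)(KI)(IIS(SII))
  [1] K(KI)(KI)(IIS(SII))
  [2] KI(IIS(SII))
  [3] I

Term B:
  start: I(KI)K
  [1] KIK
  [2] I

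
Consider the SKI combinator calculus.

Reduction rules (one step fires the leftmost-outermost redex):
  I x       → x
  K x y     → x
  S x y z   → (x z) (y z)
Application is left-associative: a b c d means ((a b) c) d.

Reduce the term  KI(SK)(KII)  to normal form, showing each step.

Answer: normal form = I  (in 3 steps)

Derivation:
  start: KI(SK)(KII)
  →1  I(KII)
  →2  KII
  →3  I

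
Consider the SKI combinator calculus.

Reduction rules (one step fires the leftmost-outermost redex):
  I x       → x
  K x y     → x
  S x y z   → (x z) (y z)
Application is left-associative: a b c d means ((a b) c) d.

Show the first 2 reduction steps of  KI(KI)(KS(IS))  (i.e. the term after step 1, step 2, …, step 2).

  start: KI(KI)(KS(IS))
  [1] I(KS(IS))
  [2] KS(IS)

Answer: after 2 steps: KS(IS)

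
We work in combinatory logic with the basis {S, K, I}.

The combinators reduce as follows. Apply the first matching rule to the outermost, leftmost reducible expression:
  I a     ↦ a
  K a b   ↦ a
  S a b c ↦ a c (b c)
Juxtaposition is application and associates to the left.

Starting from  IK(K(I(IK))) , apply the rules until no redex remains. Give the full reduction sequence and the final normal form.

Answer: normal form = K(KK)  (in 3 steps)

Working:
  start: IK(K(I(IK)))
  →1  K(K(I(IK)))
  →2  K(K(IK))
  →3  K(KK)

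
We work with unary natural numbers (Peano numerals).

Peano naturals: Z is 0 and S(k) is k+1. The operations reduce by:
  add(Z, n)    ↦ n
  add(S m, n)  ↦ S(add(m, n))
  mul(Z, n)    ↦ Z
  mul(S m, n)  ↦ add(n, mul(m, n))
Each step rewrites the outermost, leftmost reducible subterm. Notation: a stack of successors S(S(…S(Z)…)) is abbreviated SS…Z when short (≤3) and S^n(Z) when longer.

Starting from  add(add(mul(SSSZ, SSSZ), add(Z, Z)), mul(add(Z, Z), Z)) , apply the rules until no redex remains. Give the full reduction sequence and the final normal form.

Answer: normal form = S^9(Z)  (in 39 steps)

Derivation:
  start: add(add(mul(SSSZ, SSSZ), add(Z, Z)), mul(add(Z, Z), Z))
  →1  add(add(add(SSSZ, mul(SSZ, SSSZ)), add(Z, Z)), mul(add(Z, Z), Z))
  →2  add(add(S(add(SSZ, mul(SSZ, SSSZ))), add(Z, Z)), mul(add(Z, Z), Z))
  →3  add(S(add(add(SSZ, mul(SSZ, SSSZ)), add(Z, Z))), mul(add(Z, Z), Z))
  →4  S(add(add(add(SSZ, mul(SSZ, SSSZ)), add(Z, Z)), mul(add(Z, Z), Z)))
  →5  S(add(add(S(add(SZ, mul(SSZ, SSSZ))), add(Z, Z)), mul(add(Z, Z), Z)))
  →6  S(add(S(add(add(SZ, mul(SSZ, SSSZ)), add(Z, Z))), mul(add(Z, Z), Z)))
  →7  S(S(add(add(add(SZ, mul(SSZ, SSSZ)), add(Z, Z)), mul(add(Z, Z), Z))))
  →8  S(S(add(add(S(add(Z, mul(SSZ, SSSZ))), add(Z, Z)), mul(add(Z, Z), Z))))
  →9  S(S(add(S(add(add(Z, mul(SSZ, SSSZ)), add(Z, Z))), mul(add(Z, Z), Z))))
  →10  S(S(S(add(add(add(Z, mul(SSZ, SSSZ)), add(Z, Z)), mul(add(Z, Z), Z)))))
  →11  S(S(S(add(add(mul(SSZ, SSSZ), add(Z, Z)), mul(add(Z, Z), Z)))))
  →12  S(S(S(add(add(add(SSSZ, mul(SZ, SSSZ)), add(Z, Z)), mul(add(Z, Z), Z)))))
  →13  S(S(S(add(add(S(add(SSZ, mul(SZ, SSSZ))), add(Z, Z)), mul(add(Z, Z), Z)))))
  →14  S(S(S(add(S(add(add(SSZ, mul(SZ, SSSZ)), add(Z, Z))), mul(add(Z, Z), Z)))))
  →15  S(S(S(S(add(add(add(SSZ, mul(SZ, SSSZ)), add(Z, Z)), mul(add(Z, Z), Z))))))
  →16  S(S(S(S(add(add(S(add(SZ, mul(SZ, SSSZ))), add(Z, Z)), mul(add(Z, Z), Z))))))
  →17  S(S(S(S(add(S(add(add(SZ, mul(SZ, SSSZ)), add(Z, Z))), mul(add(Z, Z), Z))))))
  →18  S(S(S(S(S(add(add(add(SZ, mul(SZ, SSSZ)), add(Z, Z)), mul(add(Z, Z), Z)))))))
  →19  S(S(S(S(S(add(add(S(add(Z, mul(SZ, SSSZ))), add(Z, Z)), mul(add(Z, Z), Z)))))))
  →20  S(S(S(S(S(add(S(add(add(Z, mul(SZ, SSSZ)), add(Z, Z))), mul(add(Z, Z), Z)))))))
  →21  S(S(S(S(S(S(add(add(add(Z, mul(SZ, SSSZ)), add(Z, Z)), mul(add(Z, Z), Z))))))))
  →22  S(S(S(S(S(S(add(add(mul(SZ, SSSZ), add(Z, Z)), mul(add(Z, Z), Z))))))))
  →23  S(S(S(S(S(S(add(add(add(SSSZ, mul(Z, SSSZ)), add(Z, Z)), mul(add(Z, Z), Z))))))))
  →24  S(S(S(S(S(S(add(add(S(add(SSZ, mul(Z, SSSZ))), add(Z, Z)), mul(add(Z, Z), Z))))))))
  →25  S(S(S(S(S(S(add(S(add(add(SSZ, mul(Z, SSSZ)), add(Z, Z))), mul(add(Z, Z), Z))))))))
  →26  S(S(S(S(S(S(S(add(add(add(SSZ, mul(Z, SSSZ)), add(Z, Z)), mul(add(Z, Z), Z)))))))))
  →27  S(S(S(S(S(S(S(add(add(S(add(SZ, mul(Z, SSSZ))), add(Z, Z)), mul(add(Z, Z), Z)))))))))
  →28  S(S(S(S(S(S(S(add(S(add(add(SZ, mul(Z, SSSZ)), add(Z, Z))), mul(add(Z, Z), Z)))))))))
  →29  S(S(S(S(S(S(S(S(add(add(add(SZ, mul(Z, SSSZ)), add(Z, Z)), mul(add(Z, Z), Z))))))))))
  →30  S(S(S(S(S(S(S(S(add(add(S(add(Z, mul(Z, SSSZ))), add(Z, Z)), mul(add(Z, Z), Z))))))))))
  →31  S(S(S(S(S(S(S(S(add(S(add(add(Z, mul(Z, SSSZ)), add(Z, Z))), mul(add(Z, Z), Z))))))))))
  →32  S(S(S(S(S(S(S(S(S(add(add(add(Z, mul(Z, SSSZ)), add(Z, Z)), mul(add(Z, Z), Z)))))))))))
  →33  S(S(S(S(S(S(S(S(S(add(add(mul(Z, SSSZ), add(Z, Z)), mul(add(Z, Z), Z)))))))))))
  →34  S(S(S(S(S(S(S(S(S(add(add(Z, add(Z, Z)), mul(add(Z, Z), Z)))))))))))
  →35  S(S(S(S(S(S(S(S(S(add(add(Z, Z), mul(add(Z, Z), Z)))))))))))
  →36  S(S(S(S(S(S(S(S(S(add(Z, mul(add(Z, Z), Z)))))))))))
  →37  S(S(S(S(S(S(S(S(S(mul(add(Z, Z), Z))))))))))
  →38  S(S(S(S(S(S(S(S(S(mul(Z, Z))))))))))
  →39  S^9(Z)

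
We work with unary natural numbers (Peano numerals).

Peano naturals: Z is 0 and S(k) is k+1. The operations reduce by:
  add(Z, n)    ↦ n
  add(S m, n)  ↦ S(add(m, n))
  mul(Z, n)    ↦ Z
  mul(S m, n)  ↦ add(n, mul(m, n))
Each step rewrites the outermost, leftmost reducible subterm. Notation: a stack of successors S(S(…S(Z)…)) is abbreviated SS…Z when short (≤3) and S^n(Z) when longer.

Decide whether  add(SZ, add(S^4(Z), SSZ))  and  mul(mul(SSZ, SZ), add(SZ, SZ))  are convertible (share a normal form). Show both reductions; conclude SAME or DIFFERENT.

Answer: DIFFERENT — A ⇓ S^7(Z), B ⇓ S^4(Z)

Reduction:
Term A:
  start: add(SZ, add(S^4(Z), SSZ))
  [1] S(add(Z, add(S^4(Z), SSZ)))
  [2] S(add(S^4(Z), SSZ))
  [3] S(S(add(SSSZ, SSZ)))
  [4] S(S(S(add(SSZ, SSZ))))
  [5] S(S(S(S(add(SZ, SSZ)))))
  [6] S(S(S(S(S(add(Z, SSZ))))))
  [7] S^7(Z)

Term B:
  start: mul(mul(SSZ, SZ), add(SZ, SZ))
  [1] mul(add(SZ, mul(SZ, SZ)), add(SZ, SZ))
  [2] mul(S(add(Z, mul(SZ, SZ))), add(SZ, SZ))
  [3] add(add(SZ, SZ), mul(add(Z, mul(SZ, SZ)), add(SZ, SZ)))
  [4] add(S(add(Z, SZ)), mul(add(Z, mul(SZ, SZ)), add(SZ, SZ)))
  [5] S(add(add(Z, SZ), mul(add(Z, mul(SZ, SZ)), add(SZ, SZ))))
  [6] S(add(SZ, mul(add(Z, mul(SZ, SZ)), add(SZ, SZ))))
  [7] S(S(add(Z, mul(add(Z, mul(SZ, SZ)), add(SZ, SZ)))))
  [8] S(S(mul(add(Z, mul(SZ, SZ)), add(SZ, SZ))))
  [9] S(S(mul(mul(SZ, SZ), add(SZ, SZ))))
  [10] S(S(mul(add(SZ, mul(Z, SZ)), add(SZ, SZ))))
  [11] S(S(mul(S(add(Z, mul(Z, SZ))), add(SZ, SZ))))
  [12] S(S(add(add(SZ, SZ), mul(add(Z, mul(Z, SZ)), add(SZ, SZ)))))
  [13] S(S(add(S(add(Z, SZ)), mul(add(Z, mul(Z, SZ)), add(SZ, SZ)))))
  [14] S(S(S(add(add(Z, SZ), mul(add(Z, mul(Z, SZ)), add(SZ, SZ))))))
  [15] S(S(S(add(SZ, mul(add(Z, mul(Z, SZ)), add(SZ, SZ))))))
  [16] S(S(S(S(add(Z, mul(add(Z, mul(Z, SZ)), add(SZ, SZ)))))))
  [17] S(S(S(S(mul(add(Z, mul(Z, SZ)), add(SZ, SZ))))))
  [18] S(S(S(S(mul(mul(Z, SZ), add(SZ, SZ))))))
  [19] S(S(S(S(mul(Z, add(SZ, SZ))))))
  [20] S^4(Z)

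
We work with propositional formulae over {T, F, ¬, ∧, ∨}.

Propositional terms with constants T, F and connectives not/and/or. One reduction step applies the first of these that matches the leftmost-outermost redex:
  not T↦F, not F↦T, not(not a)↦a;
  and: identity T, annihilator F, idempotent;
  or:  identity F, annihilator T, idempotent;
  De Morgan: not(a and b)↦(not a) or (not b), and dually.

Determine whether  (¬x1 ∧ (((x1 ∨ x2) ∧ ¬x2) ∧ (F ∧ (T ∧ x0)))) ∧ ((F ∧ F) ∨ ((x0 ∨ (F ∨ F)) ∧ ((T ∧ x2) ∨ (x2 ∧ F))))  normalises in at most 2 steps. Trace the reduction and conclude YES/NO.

Answer: NO — after 2 steps the term is (¬x1 ∧ F) ∧ ((F ∧ F) ∨ ((x0 ∨ (F ∨ F)) ∧ ((T ∧ x2) ∨ (x2 ∧ F)))), not yet normal

Working:
  start: (¬x1 ∧ (((x1 ∨ x2) ∧ ¬x2) ∧ (F ∧ (T ∧ x0)))) ∧ ((F ∧ F) ∨ ((x0 ∨ (F ∨ F)) ∧ ((T ∧ x2) ∨ (x2 ∧ F))))
  →1  (¬x1 ∧ (((x1 ∨ x2) ∧ ¬x2) ∧ F)) ∧ ((F ∧ F) ∨ ((x0 ∨ (F ∨ F)) ∧ ((T ∧ x2) ∨ (x2 ∧ F))))
  →2  (¬x1 ∧ F) ∧ ((F ∧ F) ∨ ((x0 ∨ (F ∨ F)) ∧ ((T ∧ x2) ∨ (x2 ∧ F))))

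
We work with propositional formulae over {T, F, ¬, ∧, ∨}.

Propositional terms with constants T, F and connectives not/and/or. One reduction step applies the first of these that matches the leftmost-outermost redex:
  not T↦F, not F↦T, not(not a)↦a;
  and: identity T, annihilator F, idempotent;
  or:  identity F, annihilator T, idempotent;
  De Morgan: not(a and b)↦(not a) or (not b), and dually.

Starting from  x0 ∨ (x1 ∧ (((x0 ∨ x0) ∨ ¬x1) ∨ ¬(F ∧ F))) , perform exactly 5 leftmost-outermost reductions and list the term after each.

Answer: after 5 steps: x0 ∨ (x1 ∧ T)

Reduction:
  start: x0 ∨ (x1 ∧ (((x0 ∨ x0) ∨ ¬x1) ∨ ¬(F ∧ F)))
  [1] x0 ∨ (x1 ∧ ((x0 ∨ ¬x1) ∨ ¬(F ∧ F)))
  [2] x0 ∨ (x1 ∧ ((x0 ∨ ¬x1) ∨ (¬F ∨ ¬F)))
  [3] x0 ∨ (x1 ∧ ((x0 ∨ ¬x1) ∨ ¬F))
  [4] x0 ∨ (x1 ∧ ((x0 ∨ ¬x1) ∨ T))
  [5] x0 ∨ (x1 ∧ T)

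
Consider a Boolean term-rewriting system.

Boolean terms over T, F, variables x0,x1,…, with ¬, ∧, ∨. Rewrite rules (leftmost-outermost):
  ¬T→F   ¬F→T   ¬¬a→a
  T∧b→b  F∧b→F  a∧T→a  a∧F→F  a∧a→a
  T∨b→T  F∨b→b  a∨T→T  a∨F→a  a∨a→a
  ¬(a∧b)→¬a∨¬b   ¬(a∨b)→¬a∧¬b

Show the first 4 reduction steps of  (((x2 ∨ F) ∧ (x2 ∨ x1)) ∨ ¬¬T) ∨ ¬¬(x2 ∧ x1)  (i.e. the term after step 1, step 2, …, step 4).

Answer: after 4 steps: T

Reduction:
  start: (((x2 ∨ F) ∧ (x2 ∨ x1)) ∨ ¬¬T) ∨ ¬¬(x2 ∧ x1)
  [1] ((x2 ∧ (x2 ∨ x1)) ∨ ¬¬T) ∨ ¬¬(x2 ∧ x1)
  [2] ((x2 ∧ (x2 ∨ x1)) ∨ T) ∨ ¬¬(x2 ∧ x1)
  [3] T ∨ ¬¬(x2 ∧ x1)
  [4] T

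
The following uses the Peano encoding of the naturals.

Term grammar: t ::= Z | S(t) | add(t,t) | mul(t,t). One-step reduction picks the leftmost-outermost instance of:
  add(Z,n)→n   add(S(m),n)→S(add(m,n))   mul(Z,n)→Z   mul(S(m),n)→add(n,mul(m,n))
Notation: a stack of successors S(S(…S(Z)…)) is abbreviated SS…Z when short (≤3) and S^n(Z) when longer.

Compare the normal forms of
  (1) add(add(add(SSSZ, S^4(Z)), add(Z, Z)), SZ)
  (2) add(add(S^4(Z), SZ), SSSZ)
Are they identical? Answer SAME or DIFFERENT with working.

Term A:
  start: add(add(add(SSSZ, S^4(Z)), add(Z, Z)), SZ)
  →1  add(add(S(add(SSZ, S^4(Z))), add(Z, Z)), SZ)
  →2  add(S(add(add(SSZ, S^4(Z)), add(Z, Z))), SZ)
  →3  S(add(add(add(SSZ, S^4(Z)), add(Z, Z)), SZ))
  →4  S(add(add(S(add(SZ, S^4(Z))), add(Z, Z)), SZ))
  →5  S(add(S(add(add(SZ, S^4(Z)), add(Z, Z))), SZ))
  →6  S(S(add(add(add(SZ, S^4(Z)), add(Z, Z)), SZ)))
  →7  S(S(add(add(S(add(Z, S^4(Z))), add(Z, Z)), SZ)))
  →8  S(S(add(S(add(add(Z, S^4(Z)), add(Z, Z))), SZ)))
  →9  S(S(S(add(add(add(Z, S^4(Z)), add(Z, Z)), SZ))))
  →10  S(S(S(add(add(S^4(Z), add(Z, Z)), SZ))))
  →11  S(S(S(add(S(add(SSSZ, add(Z, Z))), SZ))))
  →12  S(S(S(S(add(add(SSSZ, add(Z, Z)), SZ)))))
  →13  S(S(S(S(add(S(add(SSZ, add(Z, Z))), SZ)))))
  →14  S(S(S(S(S(add(add(SSZ, add(Z, Z)), SZ))))))
  →15  S(S(S(S(S(add(S(add(SZ, add(Z, Z))), SZ))))))
  →16  S(S(S(S(S(S(add(add(SZ, add(Z, Z)), SZ)))))))
  →17  S(S(S(S(S(S(add(S(add(Z, add(Z, Z))), SZ)))))))
  →18  S(S(S(S(S(S(S(add(add(Z, add(Z, Z)), SZ))))))))
  →19  S(S(S(S(S(S(S(add(add(Z, Z), SZ))))))))
  →20  S(S(S(S(S(S(S(add(Z, SZ))))))))
  →21  S^8(Z)

Term B:
  start: add(add(S^4(Z), SZ), SSSZ)
  →1  add(S(add(SSSZ, SZ)), SSSZ)
  →2  S(add(add(SSSZ, SZ), SSSZ))
  →3  S(add(S(add(SSZ, SZ)), SSSZ))
  →4  S(S(add(add(SSZ, SZ), SSSZ)))
  →5  S(S(add(S(add(SZ, SZ)), SSSZ)))
  →6  S(S(S(add(add(SZ, SZ), SSSZ))))
  →7  S(S(S(add(S(add(Z, SZ)), SSSZ))))
  →8  S(S(S(S(add(add(Z, SZ), SSSZ)))))
  →9  S(S(S(S(add(SZ, SSSZ)))))
  →10  S(S(S(S(S(add(Z, SSSZ))))))
  →11  S^8(Z)

Answer: SAME — A ⇓ S^8(Z), B ⇓ S^8(Z)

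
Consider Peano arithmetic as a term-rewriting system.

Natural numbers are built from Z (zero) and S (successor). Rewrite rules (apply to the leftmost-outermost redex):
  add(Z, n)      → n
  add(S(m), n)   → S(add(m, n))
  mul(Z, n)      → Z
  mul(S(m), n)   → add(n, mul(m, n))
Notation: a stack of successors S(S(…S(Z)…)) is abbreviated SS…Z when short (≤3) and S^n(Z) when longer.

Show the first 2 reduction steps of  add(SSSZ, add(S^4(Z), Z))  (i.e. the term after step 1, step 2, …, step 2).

Answer: after 2 steps: S(S(add(SZ, add(S^4(Z), Z))))

Derivation:
  start: add(SSSZ, add(S^4(Z), Z))
  step 1: S(add(SSZ, add(S^4(Z), Z)))
  step 2: S(S(add(SZ, add(S^4(Z), Z))))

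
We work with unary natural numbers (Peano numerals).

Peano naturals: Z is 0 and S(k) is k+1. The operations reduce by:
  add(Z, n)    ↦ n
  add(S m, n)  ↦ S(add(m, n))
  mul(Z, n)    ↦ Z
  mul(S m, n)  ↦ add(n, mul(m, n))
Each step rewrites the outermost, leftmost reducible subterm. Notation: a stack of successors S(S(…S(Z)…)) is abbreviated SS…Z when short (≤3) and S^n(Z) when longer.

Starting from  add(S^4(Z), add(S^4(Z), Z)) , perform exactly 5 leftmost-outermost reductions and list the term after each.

  start: add(S^4(Z), add(S^4(Z), Z))
  step 1: S(add(SSSZ, add(S^4(Z), Z)))
  step 2: S(S(add(SSZ, add(S^4(Z), Z))))
  step 3: S(S(S(add(SZ, add(S^4(Z), Z)))))
  step 4: S(S(S(S(add(Z, add(S^4(Z), Z))))))
  step 5: S(S(S(S(add(S^4(Z), Z)))))

Answer: after 5 steps: S(S(S(S(add(S^4(Z), Z)))))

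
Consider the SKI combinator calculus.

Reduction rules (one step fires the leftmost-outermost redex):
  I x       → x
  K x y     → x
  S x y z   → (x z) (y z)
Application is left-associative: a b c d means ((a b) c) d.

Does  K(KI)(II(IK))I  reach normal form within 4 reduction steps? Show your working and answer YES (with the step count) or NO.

Answer: YES — reaches normal form I in 2 ≤ 4 steps

Reduction:
  start: K(KI)(II(IK))I
  [1] KII
  [2] I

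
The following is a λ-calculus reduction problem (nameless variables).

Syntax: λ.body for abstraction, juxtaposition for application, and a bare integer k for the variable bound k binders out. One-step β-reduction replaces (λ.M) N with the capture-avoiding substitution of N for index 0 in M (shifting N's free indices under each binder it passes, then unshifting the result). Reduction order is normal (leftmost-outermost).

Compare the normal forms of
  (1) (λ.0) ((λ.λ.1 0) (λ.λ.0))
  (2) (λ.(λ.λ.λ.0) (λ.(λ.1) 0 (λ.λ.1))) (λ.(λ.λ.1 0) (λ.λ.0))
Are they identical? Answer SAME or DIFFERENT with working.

Term A:
  start: (λ.0) ((λ.λ.1 0) (λ.λ.0))
  →1  (λ.λ.1 0) (λ.λ.0)
  →2  λ.(λ.λ.0) 0
  →3  λ.λ.0

Term B:
  start: (λ.(λ.λ.λ.0) (λ.(λ.1) 0 (λ.λ.1))) (λ.(λ.λ.1 0) (λ.λ.0))
  →1  (λ.λ.λ.0) (λ.(λ.1) 0 (λ.λ.1))
  →2  λ.λ.0

Answer: SAME — A ⇓ λ.λ.0, B ⇓ λ.λ.0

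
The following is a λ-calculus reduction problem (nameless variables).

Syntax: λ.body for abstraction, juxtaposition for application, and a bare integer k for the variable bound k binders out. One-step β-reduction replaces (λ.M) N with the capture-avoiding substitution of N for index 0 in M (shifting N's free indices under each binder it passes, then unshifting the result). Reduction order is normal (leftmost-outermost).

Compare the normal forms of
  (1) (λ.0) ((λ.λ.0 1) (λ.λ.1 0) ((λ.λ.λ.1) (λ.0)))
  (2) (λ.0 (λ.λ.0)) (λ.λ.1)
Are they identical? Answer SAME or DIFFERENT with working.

Term A:
  start: (λ.0) ((λ.λ.0 1) (λ.λ.1 0) ((λ.λ.λ.1) (λ.0)))
  →1  (λ.λ.0 1) (λ.λ.1 0) ((λ.λ.λ.1) (λ.0))
  →2  (λ.0 (λ.λ.1 0)) ((λ.λ.λ.1) (λ.0))
  →3  (λ.λ.λ.1) (λ.0) (λ.λ.1 0)
  →4  (λ.λ.1) (λ.λ.1 0)
  →5  λ.λ.λ.1 0

Term B:
  start: (λ.0 (λ.λ.0)) (λ.λ.1)
  →1  (λ.λ.1) (λ.λ.0)
  →2  λ.λ.λ.0

Answer: DIFFERENT — A ⇓ λ.λ.λ.1 0, B ⇓ λ.λ.λ.0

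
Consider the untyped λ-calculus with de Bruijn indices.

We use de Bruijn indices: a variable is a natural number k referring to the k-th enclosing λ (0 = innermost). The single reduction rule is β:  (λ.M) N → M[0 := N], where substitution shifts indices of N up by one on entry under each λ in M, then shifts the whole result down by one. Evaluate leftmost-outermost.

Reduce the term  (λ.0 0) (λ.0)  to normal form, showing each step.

Answer: normal form = λ.0  (in 2 steps)

Reduction:
  start: (λ.0 0) (λ.0)
  →1  (λ.0) (λ.0)
  →2  λ.0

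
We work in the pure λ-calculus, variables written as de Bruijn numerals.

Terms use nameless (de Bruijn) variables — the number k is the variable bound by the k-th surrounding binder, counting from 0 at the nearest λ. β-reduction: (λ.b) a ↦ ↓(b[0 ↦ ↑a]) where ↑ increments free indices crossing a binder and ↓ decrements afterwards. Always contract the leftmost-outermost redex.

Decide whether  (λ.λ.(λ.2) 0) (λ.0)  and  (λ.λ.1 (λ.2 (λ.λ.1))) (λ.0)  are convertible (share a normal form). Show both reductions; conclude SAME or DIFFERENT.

Answer: DIFFERENT — A ⇓ λ.λ.0, B ⇓ λ.λ.λ.λ.1

Reduction:
Term A:
  start: (λ.λ.(λ.2) 0) (λ.0)
  step 1: λ.(λ.λ.0) 0
  step 2: λ.λ.0

Term B:
  start: (λ.λ.1 (λ.2 (λ.λ.1))) (λ.0)
  step 1: λ.(λ.0) (λ.(λ.0) (λ.λ.1))
  step 2: λ.λ.(λ.0) (λ.λ.1)
  step 3: λ.λ.λ.λ.1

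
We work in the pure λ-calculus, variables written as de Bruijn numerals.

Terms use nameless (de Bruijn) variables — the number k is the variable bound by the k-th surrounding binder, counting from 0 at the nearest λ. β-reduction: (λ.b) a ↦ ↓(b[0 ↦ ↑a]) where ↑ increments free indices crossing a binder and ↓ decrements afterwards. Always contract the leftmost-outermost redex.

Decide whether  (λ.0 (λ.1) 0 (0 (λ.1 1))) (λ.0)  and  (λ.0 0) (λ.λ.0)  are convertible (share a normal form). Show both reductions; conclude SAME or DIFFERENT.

Term A:
  start: (λ.0 (λ.1) 0 (0 (λ.1 1))) (λ.0)
  →1  (λ.0) (λ.λ.0) (λ.0) ((λ.0) (λ.(λ.0) (λ.0)))
  →2  (λ.λ.0) (λ.0) ((λ.0) (λ.(λ.0) (λ.0)))
  →3  (λ.0) ((λ.0) (λ.(λ.0) (λ.0)))
  →4  (λ.0) (λ.(λ.0) (λ.0))
  →5  λ.(λ.0) (λ.0)
  →6  λ.λ.0

Term B:
  start: (λ.0 0) (λ.λ.0)
  →1  (λ.λ.0) (λ.λ.0)
  →2  λ.0

Answer: DIFFERENT — A ⇓ λ.λ.0, B ⇓ λ.0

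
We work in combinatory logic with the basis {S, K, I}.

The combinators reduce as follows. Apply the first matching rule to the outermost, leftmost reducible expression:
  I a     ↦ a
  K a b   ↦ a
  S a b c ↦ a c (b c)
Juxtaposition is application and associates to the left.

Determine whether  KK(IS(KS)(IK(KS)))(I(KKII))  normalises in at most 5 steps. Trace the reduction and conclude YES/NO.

  start: KK(IS(KS)(IK(KS)))(I(KKII))
  step 1: K(I(KKII))
  step 2: K(KKII)
  step 3: K(KI)

Answer: YES — reaches normal form K(KI) in 3 ≤ 5 steps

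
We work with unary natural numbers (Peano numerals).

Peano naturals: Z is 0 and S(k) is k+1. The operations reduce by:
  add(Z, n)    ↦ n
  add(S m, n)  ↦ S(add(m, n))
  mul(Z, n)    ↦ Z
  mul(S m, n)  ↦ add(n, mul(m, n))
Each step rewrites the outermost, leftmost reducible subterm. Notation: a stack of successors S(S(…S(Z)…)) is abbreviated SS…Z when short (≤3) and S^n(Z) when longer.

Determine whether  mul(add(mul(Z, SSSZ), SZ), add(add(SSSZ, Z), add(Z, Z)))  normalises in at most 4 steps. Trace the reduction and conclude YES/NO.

Answer: NO — after 4 steps the term is add(add(S(add(SSZ, Z)), add(Z, Z)), mul(Z, add(add(SSSZ, Z), add(Z, Z)))), not yet normal

Working:
  start: mul(add(mul(Z, SSSZ), SZ), add(add(SSSZ, Z), add(Z, Z)))
  →1  mul(add(Z, SZ), add(add(SSSZ, Z), add(Z, Z)))
  →2  mul(SZ, add(add(SSSZ, Z), add(Z, Z)))
  →3  add(add(add(SSSZ, Z), add(Z, Z)), mul(Z, add(add(SSSZ, Z), add(Z, Z))))
  →4  add(add(S(add(SSZ, Z)), add(Z, Z)), mul(Z, add(add(SSSZ, Z), add(Z, Z))))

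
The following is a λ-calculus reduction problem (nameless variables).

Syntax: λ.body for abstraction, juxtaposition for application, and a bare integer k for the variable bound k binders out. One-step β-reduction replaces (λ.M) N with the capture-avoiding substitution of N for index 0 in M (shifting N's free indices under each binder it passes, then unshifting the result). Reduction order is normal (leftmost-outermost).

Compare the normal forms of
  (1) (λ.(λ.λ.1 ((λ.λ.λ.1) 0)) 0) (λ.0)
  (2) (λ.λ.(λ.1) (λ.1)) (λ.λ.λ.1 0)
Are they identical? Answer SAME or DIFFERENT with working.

Answer: DIFFERENT — A ⇓ λ.λ.λ.1, B ⇓ λ.0

Working:
Term A:
  start: (λ.(λ.λ.1 ((λ.λ.λ.1) 0)) 0) (λ.0)
  [1] (λ.λ.1 ((λ.λ.λ.1) 0)) (λ.0)
  [2] λ.(λ.0) ((λ.λ.λ.1) 0)
  [3] λ.(λ.λ.λ.1) 0
  [4] λ.λ.λ.1

Term B:
  start: (λ.λ.(λ.1) (λ.1)) (λ.λ.λ.1 0)
  [1] λ.(λ.1) (λ.1)
  [2] λ.0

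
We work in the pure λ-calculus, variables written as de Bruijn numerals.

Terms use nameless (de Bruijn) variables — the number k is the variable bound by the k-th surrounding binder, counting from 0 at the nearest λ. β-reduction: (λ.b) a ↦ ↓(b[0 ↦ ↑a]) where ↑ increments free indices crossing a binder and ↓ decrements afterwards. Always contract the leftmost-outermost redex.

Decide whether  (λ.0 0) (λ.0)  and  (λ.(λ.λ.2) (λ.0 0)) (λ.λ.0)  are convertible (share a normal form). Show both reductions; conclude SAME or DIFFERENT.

Term A:
  start: (λ.0 0) (λ.0)
  [1] (λ.0) (λ.0)
  [2] λ.0

Term B:
  start: (λ.(λ.λ.2) (λ.0 0)) (λ.λ.0)
  [1] (λ.λ.λ.λ.0) (λ.0 0)
  [2] λ.λ.λ.0

Answer: DIFFERENT — A ⇓ λ.0, B ⇓ λ.λ.λ.0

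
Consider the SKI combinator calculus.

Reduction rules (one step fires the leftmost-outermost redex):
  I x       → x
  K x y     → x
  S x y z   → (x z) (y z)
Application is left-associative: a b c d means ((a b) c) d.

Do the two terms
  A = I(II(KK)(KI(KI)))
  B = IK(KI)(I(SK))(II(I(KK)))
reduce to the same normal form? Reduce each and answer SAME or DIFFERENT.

Answer: DIFFERENT — A ⇓ K, B ⇓ I

Derivation:
Term A:
  start: I(II(KK)(KI(KI)))
  step 1: II(KK)(KI(KI))
  step 2: I(KK)(KI(KI))
  step 3: KK(KI(KI))
  step 4: K

Term B:
  start: IK(KI)(I(SK))(II(I(KK)))
  step 1: K(KI)(I(SK))(II(I(KK)))
  step 2: KI(II(I(KK)))
  step 3: I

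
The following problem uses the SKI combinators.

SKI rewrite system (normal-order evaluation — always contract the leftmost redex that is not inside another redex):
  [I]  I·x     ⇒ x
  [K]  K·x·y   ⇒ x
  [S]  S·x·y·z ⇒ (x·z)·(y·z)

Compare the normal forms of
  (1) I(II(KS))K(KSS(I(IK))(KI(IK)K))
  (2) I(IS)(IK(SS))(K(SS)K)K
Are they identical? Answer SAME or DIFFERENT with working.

Term A:
  start: I(II(KS))K(KSS(I(IK))(KI(IK)K))
  step 1: II(KS)K(KSS(I(IK))(KI(IK)K))
  step 2: I(KS)K(KSS(I(IK))(KI(IK)K))
  step 3: KSK(KSS(I(IK))(KI(IK)K))
  step 4: S(KSS(I(IK))(KI(IK)K))
  step 5: S(S(I(IK))(KI(IK)K))
  step 6: S(S(IK)(KI(IK)K))
  step 7: S(SK(KI(IK)K))
  step 8: S(SK(IK))
  step 9: S(SKK)

Term B:
  start: I(IS)(IK(SS))(K(SS)K)K
  step 1: IS(IK(SS))(K(SS)K)K
  step 2: S(IK(SS))(K(SS)K)K
  step 3: IK(SS)K(K(SS)KK)
  step 4: K(SS)K(K(SS)KK)
  step 5: SS(K(SS)KK)
  step 6: SS(SSK)

Answer: DIFFERENT — A ⇓ S(SKK), B ⇓ SS(SSK)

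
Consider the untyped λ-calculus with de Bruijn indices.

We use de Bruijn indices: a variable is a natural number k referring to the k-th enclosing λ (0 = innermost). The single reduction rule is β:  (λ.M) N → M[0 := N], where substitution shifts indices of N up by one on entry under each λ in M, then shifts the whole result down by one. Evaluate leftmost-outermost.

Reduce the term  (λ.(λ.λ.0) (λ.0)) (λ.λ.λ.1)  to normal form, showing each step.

Answer: normal form = λ.0  (in 2 steps)

Reduction:
  start: (λ.(λ.λ.0) (λ.0)) (λ.λ.λ.1)
  [1] (λ.λ.0) (λ.0)
  [2] λ.0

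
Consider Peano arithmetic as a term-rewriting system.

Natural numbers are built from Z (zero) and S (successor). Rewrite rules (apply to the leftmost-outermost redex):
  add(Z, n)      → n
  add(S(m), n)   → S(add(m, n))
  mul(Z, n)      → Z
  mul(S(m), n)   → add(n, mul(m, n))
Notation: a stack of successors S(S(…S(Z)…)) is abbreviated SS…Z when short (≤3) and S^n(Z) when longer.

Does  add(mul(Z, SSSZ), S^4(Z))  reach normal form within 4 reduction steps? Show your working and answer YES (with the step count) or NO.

  start: add(mul(Z, SSSZ), S^4(Z))
  [1] add(Z, S^4(Z))
  [2] S^4(Z)

Answer: YES — reaches normal form S^4(Z) in 2 ≤ 4 steps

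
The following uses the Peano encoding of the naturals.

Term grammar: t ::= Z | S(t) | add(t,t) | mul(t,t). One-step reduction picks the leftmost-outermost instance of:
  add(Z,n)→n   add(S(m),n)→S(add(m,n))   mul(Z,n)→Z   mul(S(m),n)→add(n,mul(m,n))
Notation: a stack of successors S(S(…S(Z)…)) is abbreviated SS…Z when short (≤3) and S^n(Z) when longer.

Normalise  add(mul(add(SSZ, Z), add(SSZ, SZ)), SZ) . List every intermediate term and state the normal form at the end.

  start: add(mul(add(SSZ, Z), add(SSZ, SZ)), SZ)
  →1  add(mul(S(add(SZ, Z)), add(SSZ, SZ)), SZ)
  →2  add(add(add(SSZ, SZ), mul(add(SZ, Z), add(SSZ, SZ))), SZ)
  →3  add(add(S(add(SZ, SZ)), mul(add(SZ, Z), add(SSZ, SZ))), SZ)
  →4  add(S(add(add(SZ, SZ), mul(add(SZ, Z), add(SSZ, SZ)))), SZ)
  →5  S(add(add(add(SZ, SZ), mul(add(SZ, Z), add(SSZ, SZ))), SZ))
  →6  S(add(add(S(add(Z, SZ)), mul(add(SZ, Z), add(SSZ, SZ))), SZ))
  →7  S(add(S(add(add(Z, SZ), mul(add(SZ, Z), add(SSZ, SZ)))), SZ))
  →8  S(S(add(add(add(Z, SZ), mul(add(SZ, Z), add(SSZ, SZ))), SZ)))
  →9  S(S(add(add(SZ, mul(add(SZ, Z), add(SSZ, SZ))), SZ)))
  →10  S(S(add(S(add(Z, mul(add(SZ, Z), add(SSZ, SZ)))), SZ)))
  →11  S(S(S(add(add(Z, mul(add(SZ, Z), add(SSZ, SZ))), SZ))))
  →12  S(S(S(add(mul(add(SZ, Z), add(SSZ, SZ)), SZ))))
  →13  S(S(S(add(mul(S(add(Z, Z)), add(SSZ, SZ)), SZ))))
  →14  S(S(S(add(add(add(SSZ, SZ), mul(add(Z, Z), add(SSZ, SZ))), SZ))))
  →15  S(S(S(add(add(S(add(SZ, SZ)), mul(add(Z, Z), add(SSZ, SZ))), SZ))))
  →16  S(S(S(add(S(add(add(SZ, SZ), mul(add(Z, Z), add(SSZ, SZ)))), SZ))))
  →17  S(S(S(S(add(add(add(SZ, SZ), mul(add(Z, Z), add(SSZ, SZ))), SZ)))))
  →18  S(S(S(S(add(add(S(add(Z, SZ)), mul(add(Z, Z), add(SSZ, SZ))), SZ)))))
  →19  S(S(S(S(add(S(add(add(Z, SZ), mul(add(Z, Z), add(SSZ, SZ)))), SZ)))))
  →20  S(S(S(S(S(add(add(add(Z, SZ), mul(add(Z, Z), add(SSZ, SZ))), SZ))))))
  →21  S(S(S(S(S(add(add(SZ, mul(add(Z, Z), add(SSZ, SZ))), SZ))))))
  →22  S(S(S(S(S(add(S(add(Z, mul(add(Z, Z), add(SSZ, SZ)))), SZ))))))
  →23  S(S(S(S(S(S(add(add(Z, mul(add(Z, Z), add(SSZ, SZ))), SZ)))))))
  →24  S(S(S(S(S(S(add(mul(add(Z, Z), add(SSZ, SZ)), SZ)))))))
  →25  S(S(S(S(S(S(add(mul(Z, add(SSZ, SZ)), SZ)))))))
  →26  S(S(S(S(S(S(add(Z, SZ)))))))
  →27  S^7(Z)

Answer: normal form = S^7(Z)  (in 27 steps)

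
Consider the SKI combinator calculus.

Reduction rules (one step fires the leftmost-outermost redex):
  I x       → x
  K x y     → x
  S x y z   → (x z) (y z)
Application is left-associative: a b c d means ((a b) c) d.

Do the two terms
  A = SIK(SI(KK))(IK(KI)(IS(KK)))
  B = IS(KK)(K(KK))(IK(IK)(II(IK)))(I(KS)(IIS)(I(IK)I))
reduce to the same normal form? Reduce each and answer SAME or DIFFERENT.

Answer: DIFFERENT — A ⇓ I, B ⇓ KK

Derivation:
Term A:
  start: SIK(SI(KK))(IK(KI)(IS(KK)))
  step 1: I(SI(KK))(K(SI(KK)))(IK(KI)(IS(KK)))
  step 2: SI(KK)(K(SI(KK)))(IK(KI)(IS(KK)))
  step 3: I(K(SI(KK)))(KK(K(SI(KK))))(IK(KI)(IS(KK)))
  step 4: K(SI(KK))(KK(K(SI(KK))))(IK(KI)(IS(KK)))
  step 5: SI(KK)(IK(KI)(IS(KK)))
  step 6: I(IK(KI)(IS(KK)))(KK(IK(KI)(IS(KK))))
  step 7: IK(KI)(IS(KK))(KK(IK(KI)(IS(KK))))
  step 8: K(KI)(IS(KK))(KK(IK(KI)(IS(KK))))
  step 9: KI(KK(IK(KI)(IS(KK))))
  step 10: I

Term B:
  start: IS(KK)(K(KK))(IK(IK)(II(IK)))(I(KS)(IIS)(I(IK)I))
  step 1: S(KK)(K(KK))(IK(IK)(II(IK)))(I(KS)(IIS)(I(IK)I))
  step 2: KK(IK(IK)(II(IK)))(K(KK)(IK(IK)(II(IK))))(I(KS)(IIS)(I(IK)I))
  step 3: K(K(KK)(IK(IK)(II(IK))))(I(KS)(IIS)(I(IK)I))
  step 4: K(KK)(IK(IK)(II(IK)))
  step 5: KK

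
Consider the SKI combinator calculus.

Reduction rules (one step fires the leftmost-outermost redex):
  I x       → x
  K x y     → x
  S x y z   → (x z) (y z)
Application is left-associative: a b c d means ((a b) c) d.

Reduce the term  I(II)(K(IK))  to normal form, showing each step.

  start: I(II)(K(IK))
  [1] II(K(IK))
  [2] I(K(IK))
  [3] K(IK)
  [4] KK

Answer: normal form = KK  (in 4 steps)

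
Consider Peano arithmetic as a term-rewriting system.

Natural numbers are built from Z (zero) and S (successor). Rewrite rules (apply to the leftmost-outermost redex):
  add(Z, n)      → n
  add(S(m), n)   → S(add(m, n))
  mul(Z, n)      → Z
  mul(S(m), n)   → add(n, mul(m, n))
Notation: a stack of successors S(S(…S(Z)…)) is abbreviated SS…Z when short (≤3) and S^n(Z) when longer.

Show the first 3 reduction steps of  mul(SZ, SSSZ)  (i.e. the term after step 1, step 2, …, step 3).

Answer: after 3 steps: S(S(add(SZ, mul(Z, SSSZ))))

Derivation:
  start: mul(SZ, SSSZ)
  →1  add(SSSZ, mul(Z, SSSZ))
  →2  S(add(SSZ, mul(Z, SSSZ)))
  →3  S(S(add(SZ, mul(Z, SSSZ))))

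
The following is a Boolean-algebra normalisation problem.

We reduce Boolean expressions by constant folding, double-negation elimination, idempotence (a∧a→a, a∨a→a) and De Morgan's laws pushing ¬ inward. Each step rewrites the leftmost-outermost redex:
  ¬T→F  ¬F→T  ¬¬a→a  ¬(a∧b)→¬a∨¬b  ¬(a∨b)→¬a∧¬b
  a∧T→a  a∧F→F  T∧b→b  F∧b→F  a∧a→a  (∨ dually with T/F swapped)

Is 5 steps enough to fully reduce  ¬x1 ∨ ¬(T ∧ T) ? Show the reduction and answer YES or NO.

  start: ¬x1 ∨ ¬(T ∧ T)
  →1  ¬x1 ∨ (¬T ∨ ¬T)
  →2  ¬x1 ∨ ¬T
  →3  ¬x1 ∨ F
  →4  ¬x1

Answer: YES — reaches normal form ¬x1 in 4 ≤ 5 steps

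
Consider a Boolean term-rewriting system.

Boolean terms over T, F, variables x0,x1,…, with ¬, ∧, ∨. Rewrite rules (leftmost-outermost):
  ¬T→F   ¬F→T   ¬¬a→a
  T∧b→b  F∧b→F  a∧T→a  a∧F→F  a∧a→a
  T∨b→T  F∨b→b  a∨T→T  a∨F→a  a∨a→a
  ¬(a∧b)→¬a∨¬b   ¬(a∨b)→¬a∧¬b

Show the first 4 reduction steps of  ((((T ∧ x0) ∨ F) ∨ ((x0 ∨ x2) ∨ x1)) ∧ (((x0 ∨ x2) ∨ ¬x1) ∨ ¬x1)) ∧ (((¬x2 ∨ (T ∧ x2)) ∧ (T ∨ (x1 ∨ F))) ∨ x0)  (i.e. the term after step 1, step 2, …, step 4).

  start: ((((T ∧ x0) ∨ F) ∨ ((x0 ∨ x2) ∨ x1)) ∧ (((x0 ∨ x2) ∨ ¬x1) ∨ ¬x1)) ∧ (((¬x2 ∨ (T ∧ x2)) ∧ (T ∨ (x1 ∨ F))) ∨ x0)
  [1] (((T ∧ x0) ∨ ((x0 ∨ x2) ∨ x1)) ∧ (((x0 ∨ x2) ∨ ¬x1) ∨ ¬x1)) ∧ (((¬x2 ∨ (T ∧ x2)) ∧ (T ∨ (x1 ∨ F))) ∨ x0)
  [2] ((x0 ∨ ((x0 ∨ x2) ∨ x1)) ∧ (((x0 ∨ x2) ∨ ¬x1) ∨ ¬x1)) ∧ (((¬x2 ∨ (T ∧ x2)) ∧ (T ∨ (x1 ∨ F))) ∨ x0)
  [3] ((x0 ∨ ((x0 ∨ x2) ∨ x1)) ∧ (((x0 ∨ x2) ∨ ¬x1) ∨ ¬x1)) ∧ (((¬x2 ∨ x2) ∧ (T ∨ (x1 ∨ F))) ∨ x0)
  [4] ((x0 ∨ ((x0 ∨ x2) ∨ x1)) ∧ (((x0 ∨ x2) ∨ ¬x1) ∨ ¬x1)) ∧ (((¬x2 ∨ x2) ∧ T) ∨ x0)

Answer: after 4 steps: ((x0 ∨ ((x0 ∨ x2) ∨ x1)) ∧ (((x0 ∨ x2) ∨ ¬x1) ∨ ¬x1)) ∧ (((¬x2 ∨ x2) ∧ T) ∨ x0)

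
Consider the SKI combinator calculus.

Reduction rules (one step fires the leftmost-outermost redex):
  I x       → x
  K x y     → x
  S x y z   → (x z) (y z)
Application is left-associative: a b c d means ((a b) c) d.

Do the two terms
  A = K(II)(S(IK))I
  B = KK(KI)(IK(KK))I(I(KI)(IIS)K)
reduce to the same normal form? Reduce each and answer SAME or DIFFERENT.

Term A:
  start: K(II)(S(IK))I
  step 1: III
  step 2: II
  step 3: I

Term B:
  start: KK(KI)(IK(KK))I(I(KI)(IIS)K)
  step 1: K(IK(KK))I(I(KI)(IIS)K)
  step 2: IK(KK)(I(KI)(IIS)K)
  step 3: K(KK)(I(KI)(IIS)K)
  step 4: KK

Answer: DIFFERENT — A ⇓ I, B ⇓ KK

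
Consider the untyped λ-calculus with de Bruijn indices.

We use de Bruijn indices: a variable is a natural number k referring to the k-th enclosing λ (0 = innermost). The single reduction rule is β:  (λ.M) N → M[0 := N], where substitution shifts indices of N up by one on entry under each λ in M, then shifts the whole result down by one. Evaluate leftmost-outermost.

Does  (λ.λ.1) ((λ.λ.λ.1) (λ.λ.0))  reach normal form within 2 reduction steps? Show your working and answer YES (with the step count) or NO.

  start: (λ.λ.1) ((λ.λ.λ.1) (λ.λ.0))
  step 1: λ.(λ.λ.λ.1) (λ.λ.0)
  step 2: λ.λ.λ.1

Answer: YES — reaches normal form λ.λ.λ.1 in 2 ≤ 2 steps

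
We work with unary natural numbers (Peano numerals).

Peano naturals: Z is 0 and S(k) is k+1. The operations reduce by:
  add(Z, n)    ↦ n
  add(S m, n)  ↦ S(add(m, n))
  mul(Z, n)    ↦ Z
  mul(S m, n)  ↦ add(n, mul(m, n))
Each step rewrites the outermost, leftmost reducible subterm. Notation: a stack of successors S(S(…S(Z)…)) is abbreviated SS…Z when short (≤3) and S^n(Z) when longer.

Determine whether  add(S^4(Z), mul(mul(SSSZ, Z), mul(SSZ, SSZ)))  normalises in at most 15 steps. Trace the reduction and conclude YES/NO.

  start: add(S^4(Z), mul(mul(SSSZ, Z), mul(SSZ, SSZ)))
  [1] S(add(SSSZ, mul(mul(SSSZ, Z), mul(SSZ, SSZ))))
  [2] S(S(add(SSZ, mul(mul(SSSZ, Z), mul(SSZ, SSZ)))))
  [3] S(S(S(add(SZ, mul(mul(SSSZ, Z), mul(SSZ, SSZ))))))
  [4] S(S(S(S(add(Z, mul(mul(SSSZ, Z), mul(SSZ, SSZ)))))))
  [5] S(S(S(S(mul(mul(SSSZ, Z), mul(SSZ, SSZ))))))
  [6] S(S(S(S(mul(add(Z, mul(SSZ, Z)), mul(SSZ, SSZ))))))
  [7] S(S(S(S(mul(mul(SSZ, Z), mul(SSZ, SSZ))))))
  [8] S(S(S(S(mul(add(Z, mul(SZ, Z)), mul(SSZ, SSZ))))))
  [9] S(S(S(S(mul(mul(SZ, Z), mul(SSZ, SSZ))))))
  [10] S(S(S(S(mul(add(Z, mul(Z, Z)), mul(SSZ, SSZ))))))
  [11] S(S(S(S(mul(mul(Z, Z), mul(SSZ, SSZ))))))
  [12] S(S(S(S(mul(Z, mul(SSZ, SSZ))))))
  [13] S^4(Z)

Answer: YES — reaches normal form S^4(Z) in 13 ≤ 15 steps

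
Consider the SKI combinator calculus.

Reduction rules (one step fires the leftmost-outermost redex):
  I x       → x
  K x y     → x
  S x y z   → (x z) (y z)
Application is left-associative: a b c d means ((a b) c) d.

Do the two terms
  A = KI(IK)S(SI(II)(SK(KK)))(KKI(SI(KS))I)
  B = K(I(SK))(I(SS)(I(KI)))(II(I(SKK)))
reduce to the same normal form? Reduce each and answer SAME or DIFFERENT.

Term A:
  start: KI(IK)S(SI(II)(SK(KK)))(KKI(SI(KS))I)
  [1] IS(SI(II)(SK(KK)))(KKI(SI(KS))I)
  [2] S(SI(II)(SK(KK)))(KKI(SI(KS))I)
  [3] S(I(SK(KK))(II(SK(KK))))(KKI(SI(KS))I)
  [4] S(SK(KK)(II(SK(KK))))(KKI(SI(KS))I)
  [5] S(K(II(SK(KK)))(KK(II(SK(KK)))))(KKI(SI(KS))I)
  [6] S(II(SK(KK)))(KKI(SI(KS))I)
  [7] S(I(SK(KK)))(KKI(SI(KS))I)
  [8] S(SK(KK))(KKI(SI(KS))I)
  [9] S(SK(KK))(K(SI(KS))I)
  [10] S(SK(KK))(SI(KS))

Term B:
  start: K(I(SK))(I(SS)(I(KI)))(II(I(SKK)))
  [1] I(SK)(II(I(SKK)))
  [2] SK(II(I(SKK)))
  [3] SK(I(I(SKK)))
  [4] SK(I(SKK))
  [5] SK(SKK)

Answer: DIFFERENT — A ⇓ S(SK(KK))(SI(KS)), B ⇓ SK(SKK)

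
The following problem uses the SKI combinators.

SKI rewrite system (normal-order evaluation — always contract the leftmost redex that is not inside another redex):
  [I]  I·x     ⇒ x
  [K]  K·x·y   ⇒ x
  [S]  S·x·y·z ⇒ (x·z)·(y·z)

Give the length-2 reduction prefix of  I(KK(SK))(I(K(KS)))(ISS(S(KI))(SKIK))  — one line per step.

  start: I(KK(SK))(I(K(KS)))(ISS(S(KI))(SKIK))
  [1] KK(SK)(I(K(KS)))(ISS(S(KI))(SKIK))
  [2] K(I(K(KS)))(ISS(S(KI))(SKIK))

Answer: after 2 steps: K(I(K(KS)))(ISS(S(KI))(SKIK))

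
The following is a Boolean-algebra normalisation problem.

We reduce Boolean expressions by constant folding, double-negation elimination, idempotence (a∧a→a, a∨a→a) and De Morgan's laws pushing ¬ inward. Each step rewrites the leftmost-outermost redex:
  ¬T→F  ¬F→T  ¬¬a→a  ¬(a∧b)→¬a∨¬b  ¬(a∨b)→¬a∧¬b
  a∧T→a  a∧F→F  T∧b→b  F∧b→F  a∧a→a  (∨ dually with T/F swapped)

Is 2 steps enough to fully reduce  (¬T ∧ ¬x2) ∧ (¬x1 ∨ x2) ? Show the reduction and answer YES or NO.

Answer: NO — after 2 steps the term is F ∧ (¬x1 ∨ x2), not yet normal

Derivation:
  start: (¬T ∧ ¬x2) ∧ (¬x1 ∨ x2)
  →1  (F ∧ ¬x2) ∧ (¬x1 ∨ x2)
  →2  F ∧ (¬x1 ∨ x2)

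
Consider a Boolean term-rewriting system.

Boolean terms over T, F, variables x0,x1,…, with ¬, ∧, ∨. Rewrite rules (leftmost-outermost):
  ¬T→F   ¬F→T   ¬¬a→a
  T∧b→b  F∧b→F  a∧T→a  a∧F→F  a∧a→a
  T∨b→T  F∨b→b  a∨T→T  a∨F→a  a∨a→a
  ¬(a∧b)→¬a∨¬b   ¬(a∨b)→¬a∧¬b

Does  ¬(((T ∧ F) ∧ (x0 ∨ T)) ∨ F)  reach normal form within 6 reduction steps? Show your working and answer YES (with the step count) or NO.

Answer: NO — after 6 steps the term is (T ∨ ¬(x0 ∨ T)) ∧ ¬F, not yet normal

Reduction:
  start: ¬(((T ∧ F) ∧ (x0 ∨ T)) ∨ F)
  →1  ¬((T ∧ F) ∧ (x0 ∨ T)) ∧ ¬F
  →2  (¬(T ∧ F) ∨ ¬(x0 ∨ T)) ∧ ¬F
  →3  ((¬T ∨ ¬F) ∨ ¬(x0 ∨ T)) ∧ ¬F
  →4  ((F ∨ ¬F) ∨ ¬(x0 ∨ T)) ∧ ¬F
  →5  (¬F ∨ ¬(x0 ∨ T)) ∧ ¬F
  →6  (T ∨ ¬(x0 ∨ T)) ∧ ¬F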